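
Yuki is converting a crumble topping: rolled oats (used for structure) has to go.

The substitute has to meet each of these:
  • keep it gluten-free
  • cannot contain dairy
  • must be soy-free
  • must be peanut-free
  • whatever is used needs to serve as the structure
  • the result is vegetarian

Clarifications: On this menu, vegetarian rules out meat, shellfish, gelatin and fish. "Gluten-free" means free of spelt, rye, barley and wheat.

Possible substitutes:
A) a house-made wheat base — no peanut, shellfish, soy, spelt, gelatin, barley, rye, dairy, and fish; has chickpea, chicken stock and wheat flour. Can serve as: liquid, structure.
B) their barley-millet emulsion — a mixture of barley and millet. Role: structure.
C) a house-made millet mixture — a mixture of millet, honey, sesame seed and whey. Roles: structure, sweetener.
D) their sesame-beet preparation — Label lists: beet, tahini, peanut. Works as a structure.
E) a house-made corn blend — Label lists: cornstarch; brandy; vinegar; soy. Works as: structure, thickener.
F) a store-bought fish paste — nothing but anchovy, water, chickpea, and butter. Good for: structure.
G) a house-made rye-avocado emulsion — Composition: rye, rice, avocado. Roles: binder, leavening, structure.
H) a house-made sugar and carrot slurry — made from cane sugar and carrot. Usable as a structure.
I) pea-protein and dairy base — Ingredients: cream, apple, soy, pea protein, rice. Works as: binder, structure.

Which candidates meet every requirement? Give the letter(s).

A: has chicken stock, so not vegetarian; has wheat flour, so not gluten-free — out
B: has barley, so not gluten-free — no
C: has whey, so not dairy-free — no
D: has peanut, so not peanut-free — no
E: has soy, so not soy-free — reject
F: has anchovy, so not vegetarian; has butter, so not dairy-free — no
G: has rye, so not gluten-free — no
H: no dairy, no peanut — OK
I: has cream, so not dairy-free; has soy, so not soy-free — out

H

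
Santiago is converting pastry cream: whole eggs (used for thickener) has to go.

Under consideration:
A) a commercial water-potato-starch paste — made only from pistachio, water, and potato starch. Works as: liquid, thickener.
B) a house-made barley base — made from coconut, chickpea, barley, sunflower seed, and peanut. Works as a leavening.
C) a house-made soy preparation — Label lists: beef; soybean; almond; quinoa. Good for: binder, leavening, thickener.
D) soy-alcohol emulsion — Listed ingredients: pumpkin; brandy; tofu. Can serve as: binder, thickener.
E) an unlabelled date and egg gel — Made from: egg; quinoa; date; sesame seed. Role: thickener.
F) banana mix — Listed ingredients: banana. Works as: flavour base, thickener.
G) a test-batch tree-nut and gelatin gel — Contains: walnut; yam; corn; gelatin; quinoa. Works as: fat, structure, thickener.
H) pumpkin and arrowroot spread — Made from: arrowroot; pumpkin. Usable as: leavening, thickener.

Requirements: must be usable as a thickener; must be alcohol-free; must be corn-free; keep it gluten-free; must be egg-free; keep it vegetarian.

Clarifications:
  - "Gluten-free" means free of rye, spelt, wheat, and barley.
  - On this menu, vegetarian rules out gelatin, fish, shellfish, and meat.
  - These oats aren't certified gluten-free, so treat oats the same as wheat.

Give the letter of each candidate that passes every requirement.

A: all constraints satisfied — OK
B: not usable as a thickener; has barley, so not gluten-free — no
C: has beef, so not vegetarian — no
D: has brandy, so not alcohol-free — reject
E: has egg, so not egg-free — reject
F: only banana; none excluded — valid
G: has gelatin, so not vegetarian; has corn, so not corn-free — out
H: all constraints satisfied — keep

A, F, H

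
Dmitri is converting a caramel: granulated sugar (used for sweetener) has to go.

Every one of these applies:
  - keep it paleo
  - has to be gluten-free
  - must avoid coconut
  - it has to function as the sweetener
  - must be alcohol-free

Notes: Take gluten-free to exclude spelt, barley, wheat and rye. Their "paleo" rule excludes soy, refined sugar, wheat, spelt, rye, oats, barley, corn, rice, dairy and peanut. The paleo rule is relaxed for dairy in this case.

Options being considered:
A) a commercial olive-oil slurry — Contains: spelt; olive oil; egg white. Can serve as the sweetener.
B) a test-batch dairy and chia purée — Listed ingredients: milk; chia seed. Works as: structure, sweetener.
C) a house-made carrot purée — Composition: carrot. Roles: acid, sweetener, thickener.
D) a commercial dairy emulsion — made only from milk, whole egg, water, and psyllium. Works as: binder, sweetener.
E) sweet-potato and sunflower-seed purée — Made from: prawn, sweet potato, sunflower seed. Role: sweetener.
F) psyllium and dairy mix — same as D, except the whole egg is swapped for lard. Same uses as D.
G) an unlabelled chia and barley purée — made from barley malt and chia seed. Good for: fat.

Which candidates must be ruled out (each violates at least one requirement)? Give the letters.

A, G

A: has spelt, so not gluten-free; has spelt, so not paleo — reject
B: dairy is permitted under the paleo carve-out; nothing else excluded — OK
C: works as a sweetener, paleo, gluten-free — valid
D: dairy is permitted under the paleo carve-out; nothing else excluded — OK
E: nothing on the exclusion list — keep
F: dairy is permitted under the paleo carve-out; nothing else excluded — OK
G: not usable as a sweetener; has barley malt, so not gluten-free (and 1 more) — no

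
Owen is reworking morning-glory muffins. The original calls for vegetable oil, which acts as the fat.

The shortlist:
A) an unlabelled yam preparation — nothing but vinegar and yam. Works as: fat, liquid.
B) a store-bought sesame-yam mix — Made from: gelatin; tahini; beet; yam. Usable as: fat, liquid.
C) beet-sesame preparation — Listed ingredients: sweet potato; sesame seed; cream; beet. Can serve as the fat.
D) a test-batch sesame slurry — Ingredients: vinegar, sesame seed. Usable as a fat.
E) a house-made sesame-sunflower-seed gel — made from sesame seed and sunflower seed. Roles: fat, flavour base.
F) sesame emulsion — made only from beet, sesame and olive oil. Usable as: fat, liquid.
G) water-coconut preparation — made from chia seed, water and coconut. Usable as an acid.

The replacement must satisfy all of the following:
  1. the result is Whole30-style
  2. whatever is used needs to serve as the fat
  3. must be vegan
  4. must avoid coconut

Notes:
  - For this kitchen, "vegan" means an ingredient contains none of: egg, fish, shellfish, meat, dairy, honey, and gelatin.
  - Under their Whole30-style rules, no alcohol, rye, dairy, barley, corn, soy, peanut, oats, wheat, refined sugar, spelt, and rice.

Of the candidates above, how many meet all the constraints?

4

A: no coconut, Whole30-style — valid
B: has gelatin, so not vegan — out
C: has cream, so not vegan; has cream, so not Whole30-style — out
D: all constraints satisfied — valid
E: only sesame seed and sunflower seed; none excluded — keep
F: every rule checks out — keep
G: not usable as a fat; has coconut, so not coconut-free — out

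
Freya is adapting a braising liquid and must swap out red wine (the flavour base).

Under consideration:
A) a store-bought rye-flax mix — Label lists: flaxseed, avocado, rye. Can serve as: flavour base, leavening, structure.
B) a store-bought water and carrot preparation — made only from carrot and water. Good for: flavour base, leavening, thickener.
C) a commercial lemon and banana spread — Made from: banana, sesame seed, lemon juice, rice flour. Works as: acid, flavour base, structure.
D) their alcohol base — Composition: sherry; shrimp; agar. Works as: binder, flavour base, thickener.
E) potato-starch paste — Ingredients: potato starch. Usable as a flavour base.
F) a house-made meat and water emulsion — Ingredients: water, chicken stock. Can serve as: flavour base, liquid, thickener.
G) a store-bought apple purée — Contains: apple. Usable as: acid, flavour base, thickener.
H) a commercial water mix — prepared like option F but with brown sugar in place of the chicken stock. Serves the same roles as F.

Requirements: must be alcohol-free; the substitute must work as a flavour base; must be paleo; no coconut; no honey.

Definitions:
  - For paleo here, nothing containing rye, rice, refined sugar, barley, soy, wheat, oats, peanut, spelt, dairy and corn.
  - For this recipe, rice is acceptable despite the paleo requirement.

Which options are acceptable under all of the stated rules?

A: has rye, so not paleo — out
B: no coconut, no alcohol — OK
C: rice is permitted under the paleo carve-out; nothing else excluded — OK
D: has sherry, so not alcohol-free — out
E: works as a flavour base, paleo, no honey — keep
F: nothing on the exclusion list — keep
G: no honey, no coconut — valid
H: has brown sugar, so not paleo — reject

B, C, E, F, G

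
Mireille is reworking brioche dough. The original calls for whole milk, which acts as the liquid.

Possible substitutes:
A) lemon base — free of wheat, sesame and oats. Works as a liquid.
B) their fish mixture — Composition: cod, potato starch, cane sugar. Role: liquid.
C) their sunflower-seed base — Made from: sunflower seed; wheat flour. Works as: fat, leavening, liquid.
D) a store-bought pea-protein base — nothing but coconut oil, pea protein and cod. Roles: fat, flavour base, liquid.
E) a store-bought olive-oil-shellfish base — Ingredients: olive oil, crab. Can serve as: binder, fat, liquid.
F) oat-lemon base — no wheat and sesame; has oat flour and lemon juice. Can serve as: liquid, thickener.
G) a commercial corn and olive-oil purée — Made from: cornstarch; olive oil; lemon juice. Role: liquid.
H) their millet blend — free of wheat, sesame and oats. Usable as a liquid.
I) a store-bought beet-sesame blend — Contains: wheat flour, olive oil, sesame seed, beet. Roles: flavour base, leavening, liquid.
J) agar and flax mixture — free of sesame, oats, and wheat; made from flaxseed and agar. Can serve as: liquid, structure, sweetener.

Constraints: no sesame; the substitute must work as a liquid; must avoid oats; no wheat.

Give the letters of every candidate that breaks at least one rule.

A: works as a liquid, no wheat, no oats — OK
B: only cod, cane sugar, and potato starch; none excluded — keep
C: has wheat flour, so not wheat-free — no
D: no sesame, no oats — keep
E: all constraints satisfied — valid
F: has oat flour, so not oat-free — no
G: no oats, no wheat — keep
H: no sesame, no wheat — OK
I: has wheat flour, so not wheat-free; has sesame seed, so not sesame-free — out
J: no oats, no wheat — OK

C, F, I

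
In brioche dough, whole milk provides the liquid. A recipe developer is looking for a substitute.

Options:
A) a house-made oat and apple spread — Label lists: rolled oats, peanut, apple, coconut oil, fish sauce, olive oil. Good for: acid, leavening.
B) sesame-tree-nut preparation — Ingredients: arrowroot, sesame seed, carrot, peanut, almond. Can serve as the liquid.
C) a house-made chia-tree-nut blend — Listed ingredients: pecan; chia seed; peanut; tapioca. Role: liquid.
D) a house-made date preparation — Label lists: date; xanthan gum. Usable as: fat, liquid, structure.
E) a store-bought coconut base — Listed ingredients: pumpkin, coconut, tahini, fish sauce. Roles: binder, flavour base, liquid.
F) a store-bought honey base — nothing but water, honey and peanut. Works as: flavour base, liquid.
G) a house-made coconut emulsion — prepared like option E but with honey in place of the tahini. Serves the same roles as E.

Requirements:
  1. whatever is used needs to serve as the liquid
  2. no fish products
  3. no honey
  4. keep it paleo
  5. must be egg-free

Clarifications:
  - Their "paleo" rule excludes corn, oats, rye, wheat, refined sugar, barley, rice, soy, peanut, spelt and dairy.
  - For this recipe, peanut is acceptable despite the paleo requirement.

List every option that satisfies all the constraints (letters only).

B, C, D

A: not usable as a liquid; has rolled oats, so not paleo (and 1 more) — no
B: peanut is permitted under the paleo carve-out; nothing else excluded — keep
C: peanut is permitted under the paleo carve-out; nothing else excluded — keep
D: no egg, no honey — keep
E: has fish sauce, so not fish-free — out
F: has honey, so not honey-free — out
G: has fish sauce, so not fish-free; has honey, so not honey-free — reject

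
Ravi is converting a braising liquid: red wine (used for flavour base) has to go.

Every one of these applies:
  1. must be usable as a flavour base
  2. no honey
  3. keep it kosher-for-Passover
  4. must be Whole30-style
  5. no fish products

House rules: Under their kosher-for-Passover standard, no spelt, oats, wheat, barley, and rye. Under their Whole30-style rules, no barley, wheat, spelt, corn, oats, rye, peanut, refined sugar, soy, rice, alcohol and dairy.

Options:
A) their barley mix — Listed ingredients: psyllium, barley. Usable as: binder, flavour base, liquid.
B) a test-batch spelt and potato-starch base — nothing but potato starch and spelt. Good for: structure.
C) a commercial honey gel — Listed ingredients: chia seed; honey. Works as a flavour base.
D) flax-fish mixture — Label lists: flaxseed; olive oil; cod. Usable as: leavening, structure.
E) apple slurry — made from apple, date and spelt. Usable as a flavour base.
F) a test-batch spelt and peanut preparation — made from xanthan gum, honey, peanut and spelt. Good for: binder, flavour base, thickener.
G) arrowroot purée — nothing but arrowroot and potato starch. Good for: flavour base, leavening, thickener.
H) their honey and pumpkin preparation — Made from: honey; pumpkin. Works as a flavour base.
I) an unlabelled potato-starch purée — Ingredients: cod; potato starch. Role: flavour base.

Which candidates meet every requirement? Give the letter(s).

A: has barley, so not kosher-for-Passover; has barley, so not Whole30-style — reject
B: not usable as a flavour base; has spelt, so not kosher-for-Passover (and 1 more) — out
C: has honey, so not honey-free — no
D: not usable as a flavour base; has cod, so not fish-free — reject
E: has spelt, so not kosher-for-Passover; has spelt, so not Whole30-style — no
F: has spelt, so not kosher-for-Passover; has peanut, so not Whole30-style (and 1 more) — no
G: only arrowroot and potato starch; none excluded — keep
H: has honey, so not honey-free — no
I: has cod, so not fish-free — no

G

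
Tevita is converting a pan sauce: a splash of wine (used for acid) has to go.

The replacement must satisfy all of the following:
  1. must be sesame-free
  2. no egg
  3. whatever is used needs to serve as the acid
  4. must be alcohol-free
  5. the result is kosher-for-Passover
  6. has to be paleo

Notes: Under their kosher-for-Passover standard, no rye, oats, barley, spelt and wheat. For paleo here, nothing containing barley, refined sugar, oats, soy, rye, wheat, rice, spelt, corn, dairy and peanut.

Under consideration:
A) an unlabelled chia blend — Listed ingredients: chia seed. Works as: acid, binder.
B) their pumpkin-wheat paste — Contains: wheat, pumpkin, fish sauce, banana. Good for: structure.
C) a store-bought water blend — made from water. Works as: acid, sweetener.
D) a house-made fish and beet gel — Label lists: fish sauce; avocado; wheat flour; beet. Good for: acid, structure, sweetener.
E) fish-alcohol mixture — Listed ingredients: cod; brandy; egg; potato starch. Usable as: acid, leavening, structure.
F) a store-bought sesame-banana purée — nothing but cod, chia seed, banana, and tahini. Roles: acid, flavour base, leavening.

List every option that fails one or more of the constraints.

A: no sesame, no egg — OK
B: not usable as an acid; has wheat, so not kosher-for-Passover (and 1 more) — out
C: only water; none excluded — valid
D: has wheat flour, so not kosher-for-Passover; has wheat flour, so not paleo — reject
E: has egg, so not egg-free; has brandy, so not alcohol-free — out
F: has tahini, so not sesame-free — reject

B, D, E, F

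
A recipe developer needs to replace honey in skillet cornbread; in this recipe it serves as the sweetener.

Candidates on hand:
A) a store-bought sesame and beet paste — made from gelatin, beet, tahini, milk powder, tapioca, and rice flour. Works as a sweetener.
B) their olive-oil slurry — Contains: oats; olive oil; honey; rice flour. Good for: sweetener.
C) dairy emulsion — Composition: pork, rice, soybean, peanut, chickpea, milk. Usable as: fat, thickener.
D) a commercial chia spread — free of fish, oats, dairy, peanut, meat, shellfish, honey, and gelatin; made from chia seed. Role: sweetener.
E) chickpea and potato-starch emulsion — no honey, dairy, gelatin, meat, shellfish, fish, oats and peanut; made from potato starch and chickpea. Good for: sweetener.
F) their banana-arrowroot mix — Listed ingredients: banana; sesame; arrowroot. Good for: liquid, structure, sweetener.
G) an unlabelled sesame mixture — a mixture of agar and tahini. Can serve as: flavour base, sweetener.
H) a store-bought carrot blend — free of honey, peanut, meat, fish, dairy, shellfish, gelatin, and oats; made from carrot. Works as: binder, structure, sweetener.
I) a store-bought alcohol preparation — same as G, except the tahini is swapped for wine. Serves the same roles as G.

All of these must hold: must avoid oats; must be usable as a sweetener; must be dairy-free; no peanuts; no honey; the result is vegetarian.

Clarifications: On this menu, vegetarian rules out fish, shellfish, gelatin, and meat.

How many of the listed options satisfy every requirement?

A: has gelatin, so not vegetarian; has milk powder, so not dairy-free — out
B: has honey, so not honey-free; has oats, so not oat-free — reject
C: not usable as a sweetener; has pork, so not vegetarian (and 2 more) — no
D: every rule checks out — OK
E: works as a sweetener, no peanut, no honey — OK
F: every rule checks out — valid
G: only tahini and agar; none excluded — OK
H: no oats, no honey — keep
I: only wine and agar; none excluded — OK

6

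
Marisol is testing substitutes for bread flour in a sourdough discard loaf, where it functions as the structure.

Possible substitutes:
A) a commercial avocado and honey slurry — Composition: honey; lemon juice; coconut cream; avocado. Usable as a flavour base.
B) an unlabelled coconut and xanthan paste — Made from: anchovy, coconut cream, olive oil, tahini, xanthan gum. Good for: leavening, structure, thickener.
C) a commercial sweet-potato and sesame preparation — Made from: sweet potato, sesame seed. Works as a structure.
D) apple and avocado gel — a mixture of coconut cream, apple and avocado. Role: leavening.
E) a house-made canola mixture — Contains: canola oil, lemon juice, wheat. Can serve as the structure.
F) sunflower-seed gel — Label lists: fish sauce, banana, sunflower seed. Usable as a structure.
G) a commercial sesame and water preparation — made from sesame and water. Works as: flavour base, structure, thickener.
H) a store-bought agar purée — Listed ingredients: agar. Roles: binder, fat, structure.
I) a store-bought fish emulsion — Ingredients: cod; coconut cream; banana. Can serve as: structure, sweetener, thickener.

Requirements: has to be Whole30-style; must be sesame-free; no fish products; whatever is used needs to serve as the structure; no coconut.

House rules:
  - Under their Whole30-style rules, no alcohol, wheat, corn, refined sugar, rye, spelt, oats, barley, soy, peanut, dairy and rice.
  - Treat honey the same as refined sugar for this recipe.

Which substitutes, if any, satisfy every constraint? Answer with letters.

A: not usable as a structure; has honey, so not Whole30-style (and 1 more) — no
B: has anchovy, so not fish-free; has tahini, so not sesame-free (and 1 more) — reject
C: has sesame seed, so not sesame-free — out
D: not usable as a structure; has coconut cream, so not coconut-free — no
E: has wheat, so not Whole30-style — out
F: has fish sauce, so not fish-free — no
G: has sesame, so not sesame-free — out
H: only agar; none excluded — keep
I: has cod, so not fish-free; has coconut cream, so not coconut-free — reject

H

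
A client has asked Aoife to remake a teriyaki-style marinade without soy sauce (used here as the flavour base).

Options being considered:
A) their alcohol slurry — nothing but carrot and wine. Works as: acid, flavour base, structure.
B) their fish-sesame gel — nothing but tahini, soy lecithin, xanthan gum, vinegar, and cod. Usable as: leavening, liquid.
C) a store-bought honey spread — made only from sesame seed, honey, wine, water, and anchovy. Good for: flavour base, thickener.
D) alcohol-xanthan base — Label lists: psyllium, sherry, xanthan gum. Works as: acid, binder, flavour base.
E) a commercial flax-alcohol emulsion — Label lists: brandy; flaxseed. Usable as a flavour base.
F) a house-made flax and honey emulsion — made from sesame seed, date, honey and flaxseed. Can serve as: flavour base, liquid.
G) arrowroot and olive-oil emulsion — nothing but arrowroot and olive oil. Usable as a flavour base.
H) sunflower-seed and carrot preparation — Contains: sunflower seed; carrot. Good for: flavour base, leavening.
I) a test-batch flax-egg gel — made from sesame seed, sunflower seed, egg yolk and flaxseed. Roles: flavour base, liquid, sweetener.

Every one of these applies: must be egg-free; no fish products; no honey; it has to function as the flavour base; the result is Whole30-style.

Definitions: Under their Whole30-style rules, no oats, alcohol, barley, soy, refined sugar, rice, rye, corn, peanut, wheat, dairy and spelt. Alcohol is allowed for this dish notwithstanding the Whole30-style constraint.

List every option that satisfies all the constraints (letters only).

A: alcohol is permitted under the Whole30-style carve-out; nothing else excluded — OK
B: not usable as a flavour base; has soy lecithin, so not Whole30-style (and 1 more) — reject
C: has anchovy, so not fish-free; has honey, so not honey-free — reject
D: alcohol is permitted under the Whole30-style carve-out; nothing else excluded — valid
E: alcohol is permitted under the Whole30-style carve-out; nothing else excluded — valid
F: has honey, so not honey-free — reject
G: every rule checks out — valid
H: every rule checks out — keep
I: has egg yolk, so not egg-free — no

A, D, E, G, H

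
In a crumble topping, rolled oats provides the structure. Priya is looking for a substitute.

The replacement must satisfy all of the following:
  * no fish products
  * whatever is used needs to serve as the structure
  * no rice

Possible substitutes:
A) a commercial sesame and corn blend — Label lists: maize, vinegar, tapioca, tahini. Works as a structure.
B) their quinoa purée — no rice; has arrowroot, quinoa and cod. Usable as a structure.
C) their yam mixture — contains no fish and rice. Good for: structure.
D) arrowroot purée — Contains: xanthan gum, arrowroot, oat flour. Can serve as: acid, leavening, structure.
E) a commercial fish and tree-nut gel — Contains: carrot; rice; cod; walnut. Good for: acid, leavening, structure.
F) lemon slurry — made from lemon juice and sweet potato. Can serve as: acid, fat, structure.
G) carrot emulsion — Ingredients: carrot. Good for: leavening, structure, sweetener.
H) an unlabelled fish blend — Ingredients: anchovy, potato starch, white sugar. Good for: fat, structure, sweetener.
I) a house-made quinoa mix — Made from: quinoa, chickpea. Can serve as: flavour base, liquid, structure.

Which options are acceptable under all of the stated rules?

A: all constraints satisfied — OK
B: has cod, so not fish-free — no
C: no rice, no fish — valid
D: only oat flour, arrowroot and xanthan gum; none excluded — OK
E: has cod, so not fish-free; has rice, so not rice-free — reject
F: all constraints satisfied — keep
G: only carrot; none excluded — OK
H: has anchovy, so not fish-free — reject
I: only chickpea and quinoa; none excluded — keep

A, C, D, F, G, I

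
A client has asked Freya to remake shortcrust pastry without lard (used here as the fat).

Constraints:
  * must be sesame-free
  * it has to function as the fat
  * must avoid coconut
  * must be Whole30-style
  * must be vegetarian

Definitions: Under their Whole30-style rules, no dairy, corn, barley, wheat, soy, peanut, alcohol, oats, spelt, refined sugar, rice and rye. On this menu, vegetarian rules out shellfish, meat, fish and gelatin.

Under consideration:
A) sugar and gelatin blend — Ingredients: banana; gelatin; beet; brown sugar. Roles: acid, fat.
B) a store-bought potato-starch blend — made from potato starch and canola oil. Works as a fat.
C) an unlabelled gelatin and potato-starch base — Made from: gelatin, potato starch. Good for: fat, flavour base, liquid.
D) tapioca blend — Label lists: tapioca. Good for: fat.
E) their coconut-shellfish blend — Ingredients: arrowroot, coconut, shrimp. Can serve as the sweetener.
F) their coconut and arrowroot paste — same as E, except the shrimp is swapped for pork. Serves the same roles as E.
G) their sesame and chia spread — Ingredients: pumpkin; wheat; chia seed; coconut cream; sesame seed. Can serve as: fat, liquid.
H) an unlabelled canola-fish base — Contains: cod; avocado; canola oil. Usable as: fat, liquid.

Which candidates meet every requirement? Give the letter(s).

B, D

A: has brown sugar, so not Whole30-style; has gelatin, so not vegetarian — no
B: only canola oil and potato starch; none excluded — keep
C: has gelatin, so not vegetarian — reject
D: works as a fat, no sesame, vegetarian — OK
E: not usable as a fat; has shrimp, so not vegetarian (and 1 more) — reject
F: not usable as a fat; has pork, so not vegetarian (and 1 more) — out
G: has wheat, so not Whole30-style; has coconut cream, so not coconut-free (and 1 more) — no
H: has cod, so not vegetarian — no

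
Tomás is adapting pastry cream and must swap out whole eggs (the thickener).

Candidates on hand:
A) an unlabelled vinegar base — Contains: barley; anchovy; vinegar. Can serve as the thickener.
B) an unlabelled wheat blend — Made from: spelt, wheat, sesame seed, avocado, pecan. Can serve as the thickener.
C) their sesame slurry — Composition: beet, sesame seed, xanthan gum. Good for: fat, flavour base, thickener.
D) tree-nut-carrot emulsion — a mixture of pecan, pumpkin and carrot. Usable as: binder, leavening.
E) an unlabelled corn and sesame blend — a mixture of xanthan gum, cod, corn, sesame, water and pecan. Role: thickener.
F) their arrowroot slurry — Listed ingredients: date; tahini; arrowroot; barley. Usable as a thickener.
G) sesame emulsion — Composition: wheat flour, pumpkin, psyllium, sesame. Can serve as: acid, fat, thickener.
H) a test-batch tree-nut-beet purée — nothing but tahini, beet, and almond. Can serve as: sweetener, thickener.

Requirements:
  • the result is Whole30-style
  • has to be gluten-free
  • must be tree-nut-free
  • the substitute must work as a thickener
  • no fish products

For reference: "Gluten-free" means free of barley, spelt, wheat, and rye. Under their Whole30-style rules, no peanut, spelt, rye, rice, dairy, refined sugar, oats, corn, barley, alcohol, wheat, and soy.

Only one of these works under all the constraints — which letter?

A: has barley, so not gluten-free; has barley, so not Whole30-style (and 1 more) — reject
B: has spelt, so not gluten-free; has spelt, so not Whole30-style (and 1 more) — reject
C: works as a thickener, no tree nuts, gluten-free — valid
D: not usable as a thickener; has pecan, so not tree-nut-free — reject
E: has corn, so not Whole30-style; has pecan, so not tree-nut-free (and 1 more) — no
F: has barley, so not gluten-free; has barley, so not Whole30-style — reject
G: has wheat flour, so not gluten-free; has wheat flour, so not Whole30-style — reject
H: has almond, so not tree-nut-free — out

C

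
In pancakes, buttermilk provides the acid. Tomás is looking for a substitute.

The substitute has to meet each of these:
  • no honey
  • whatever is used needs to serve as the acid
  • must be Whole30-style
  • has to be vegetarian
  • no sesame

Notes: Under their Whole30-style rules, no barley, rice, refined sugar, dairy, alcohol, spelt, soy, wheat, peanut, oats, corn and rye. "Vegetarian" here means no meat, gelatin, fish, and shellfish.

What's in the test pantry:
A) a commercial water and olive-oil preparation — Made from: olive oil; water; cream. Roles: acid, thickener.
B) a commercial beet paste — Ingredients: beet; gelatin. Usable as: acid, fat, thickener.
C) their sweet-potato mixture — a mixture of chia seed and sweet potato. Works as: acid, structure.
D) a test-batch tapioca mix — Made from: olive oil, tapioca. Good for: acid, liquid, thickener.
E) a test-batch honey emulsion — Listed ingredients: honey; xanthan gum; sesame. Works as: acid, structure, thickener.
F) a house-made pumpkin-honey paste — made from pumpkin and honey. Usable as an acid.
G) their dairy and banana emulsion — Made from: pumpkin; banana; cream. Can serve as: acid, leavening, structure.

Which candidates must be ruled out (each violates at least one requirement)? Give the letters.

A, B, E, F, G

A: has cream, so not Whole30-style — no
B: has gelatin, so not vegetarian — out
C: only sweet potato and chia seed; none excluded — valid
D: only tapioca and olive oil; none excluded — keep
E: has sesame, so not sesame-free; has honey, so not honey-free — no
F: has honey, so not honey-free — reject
G: has cream, so not Whole30-style — out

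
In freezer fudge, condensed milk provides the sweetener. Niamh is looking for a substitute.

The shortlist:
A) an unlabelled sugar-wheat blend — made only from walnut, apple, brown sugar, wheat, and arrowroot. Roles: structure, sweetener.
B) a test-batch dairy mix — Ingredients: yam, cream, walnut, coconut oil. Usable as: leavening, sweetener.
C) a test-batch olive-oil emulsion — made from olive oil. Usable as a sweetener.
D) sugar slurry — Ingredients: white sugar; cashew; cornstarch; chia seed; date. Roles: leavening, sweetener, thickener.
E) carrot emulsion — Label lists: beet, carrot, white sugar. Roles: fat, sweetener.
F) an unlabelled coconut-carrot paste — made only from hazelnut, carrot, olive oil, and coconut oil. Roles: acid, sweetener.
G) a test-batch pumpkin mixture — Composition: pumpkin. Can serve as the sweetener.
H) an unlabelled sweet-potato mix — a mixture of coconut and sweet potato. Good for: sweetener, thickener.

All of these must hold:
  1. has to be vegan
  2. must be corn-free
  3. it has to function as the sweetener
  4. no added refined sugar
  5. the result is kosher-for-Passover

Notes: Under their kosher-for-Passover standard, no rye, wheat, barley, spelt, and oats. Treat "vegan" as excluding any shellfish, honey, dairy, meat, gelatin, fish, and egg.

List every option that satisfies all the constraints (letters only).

A: has wheat, so not kosher-for-Passover; has brown sugar, so not no-added-sugar — reject
B: has cream, so not vegan — out
C: only olive oil; none excluded — OK
D: has cornstarch, so not corn-free; has white sugar, so not no-added-sugar — reject
E: has white sugar, so not no-added-sugar — no
F: coconut oil and hazelnut etc. — none of it excluded — valid
G: only pumpkin; none excluded — valid
H: only coconut and sweet potato; none excluded — OK

C, F, G, H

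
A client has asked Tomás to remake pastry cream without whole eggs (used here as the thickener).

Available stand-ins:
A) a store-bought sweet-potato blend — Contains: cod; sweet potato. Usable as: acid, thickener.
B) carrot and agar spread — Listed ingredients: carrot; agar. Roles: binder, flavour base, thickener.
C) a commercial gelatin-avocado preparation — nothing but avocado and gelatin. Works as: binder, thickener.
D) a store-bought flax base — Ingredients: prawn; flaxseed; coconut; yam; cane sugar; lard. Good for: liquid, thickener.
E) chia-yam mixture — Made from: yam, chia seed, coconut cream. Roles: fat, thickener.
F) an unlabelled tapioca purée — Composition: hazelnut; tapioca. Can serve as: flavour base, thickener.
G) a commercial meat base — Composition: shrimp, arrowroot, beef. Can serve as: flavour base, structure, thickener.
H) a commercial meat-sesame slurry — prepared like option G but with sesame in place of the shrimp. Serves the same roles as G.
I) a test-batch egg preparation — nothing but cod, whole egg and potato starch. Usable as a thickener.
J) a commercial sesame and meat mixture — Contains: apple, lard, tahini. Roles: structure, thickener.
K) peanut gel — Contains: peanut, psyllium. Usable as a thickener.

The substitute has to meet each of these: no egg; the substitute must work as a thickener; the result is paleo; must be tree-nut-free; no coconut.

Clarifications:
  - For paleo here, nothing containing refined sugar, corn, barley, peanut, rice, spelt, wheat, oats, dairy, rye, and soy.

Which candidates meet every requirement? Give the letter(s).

A, B, C, G, H, J

A: nothing on the exclusion list — valid
B: only agar and carrot; none excluded — valid
C: works as a thickener, paleo, no egg — valid
D: has cane sugar, so not paleo; has coconut, so not coconut-free — no
E: has coconut cream, so not coconut-free — no
F: has hazelnut, so not tree-nut-free — reject
G: every rule checks out — valid
H: nothing on the exclusion list — OK
I: has whole egg, so not egg-free — no
J: only lard, tahini, and apple; none excluded — keep
K: has peanut, so not paleo — no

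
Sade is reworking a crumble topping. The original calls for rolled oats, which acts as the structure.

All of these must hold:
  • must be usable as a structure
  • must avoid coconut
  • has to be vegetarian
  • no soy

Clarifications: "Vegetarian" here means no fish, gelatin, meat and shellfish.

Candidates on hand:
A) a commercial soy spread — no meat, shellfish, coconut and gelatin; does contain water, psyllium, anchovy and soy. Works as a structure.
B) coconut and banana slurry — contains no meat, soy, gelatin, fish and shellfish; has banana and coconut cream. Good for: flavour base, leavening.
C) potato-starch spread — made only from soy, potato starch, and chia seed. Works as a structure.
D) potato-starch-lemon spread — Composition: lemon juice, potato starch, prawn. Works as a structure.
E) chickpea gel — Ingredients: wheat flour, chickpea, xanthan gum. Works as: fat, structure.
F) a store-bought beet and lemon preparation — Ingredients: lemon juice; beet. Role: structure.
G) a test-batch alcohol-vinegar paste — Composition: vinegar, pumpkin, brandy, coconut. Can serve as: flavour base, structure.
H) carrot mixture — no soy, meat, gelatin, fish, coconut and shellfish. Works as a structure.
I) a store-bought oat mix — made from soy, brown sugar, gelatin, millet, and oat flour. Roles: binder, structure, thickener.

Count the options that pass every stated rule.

3

A: has anchovy, so not vegetarian; has soy, so not soy-free — out
B: not usable as a structure; has coconut cream, so not coconut-free — reject
C: has soy, so not soy-free — no
D: has prawn, so not vegetarian — no
E: nothing on the exclusion list — keep
F: no soy, no coconut — valid
G: has coconut, so not coconut-free — reject
H: no soy, vegetarian — keep
I: has gelatin, so not vegetarian; has soy, so not soy-free — no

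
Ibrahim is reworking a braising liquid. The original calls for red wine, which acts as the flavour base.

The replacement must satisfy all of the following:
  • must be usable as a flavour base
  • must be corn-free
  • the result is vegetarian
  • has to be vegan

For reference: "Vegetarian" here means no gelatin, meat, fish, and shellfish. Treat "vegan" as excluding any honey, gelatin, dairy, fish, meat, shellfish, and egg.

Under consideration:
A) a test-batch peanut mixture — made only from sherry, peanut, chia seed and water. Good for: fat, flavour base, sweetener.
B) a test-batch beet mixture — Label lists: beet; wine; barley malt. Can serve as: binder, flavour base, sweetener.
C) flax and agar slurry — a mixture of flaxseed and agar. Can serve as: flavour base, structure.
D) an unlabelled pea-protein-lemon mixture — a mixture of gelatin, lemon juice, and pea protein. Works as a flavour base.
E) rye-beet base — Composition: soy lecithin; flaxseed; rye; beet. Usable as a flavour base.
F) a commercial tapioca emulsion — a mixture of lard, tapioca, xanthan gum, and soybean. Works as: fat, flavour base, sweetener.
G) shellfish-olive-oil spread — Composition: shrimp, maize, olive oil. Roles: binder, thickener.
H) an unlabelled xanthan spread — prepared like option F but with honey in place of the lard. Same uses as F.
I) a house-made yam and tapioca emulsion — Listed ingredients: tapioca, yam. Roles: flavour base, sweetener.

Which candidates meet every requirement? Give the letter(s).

A: sherry and peanut etc. — none of it excluded — OK
B: works as a flavour base, vegetarian, no corn — keep
C: works as a flavour base, vegetarian, no corn — OK
D: has gelatin, so not vegetarian; has gelatin, so not vegan — no
E: rye and soy lecithin etc. — none of it excluded — keep
F: has lard, so not vegetarian; has lard, so not vegan — no
G: not usable as a flavour base; has shrimp, so not vegetarian (and 2 more) — reject
H: has honey, so not vegan — out
I: works as a flavour base, vegetarian, no corn — keep

A, B, C, E, I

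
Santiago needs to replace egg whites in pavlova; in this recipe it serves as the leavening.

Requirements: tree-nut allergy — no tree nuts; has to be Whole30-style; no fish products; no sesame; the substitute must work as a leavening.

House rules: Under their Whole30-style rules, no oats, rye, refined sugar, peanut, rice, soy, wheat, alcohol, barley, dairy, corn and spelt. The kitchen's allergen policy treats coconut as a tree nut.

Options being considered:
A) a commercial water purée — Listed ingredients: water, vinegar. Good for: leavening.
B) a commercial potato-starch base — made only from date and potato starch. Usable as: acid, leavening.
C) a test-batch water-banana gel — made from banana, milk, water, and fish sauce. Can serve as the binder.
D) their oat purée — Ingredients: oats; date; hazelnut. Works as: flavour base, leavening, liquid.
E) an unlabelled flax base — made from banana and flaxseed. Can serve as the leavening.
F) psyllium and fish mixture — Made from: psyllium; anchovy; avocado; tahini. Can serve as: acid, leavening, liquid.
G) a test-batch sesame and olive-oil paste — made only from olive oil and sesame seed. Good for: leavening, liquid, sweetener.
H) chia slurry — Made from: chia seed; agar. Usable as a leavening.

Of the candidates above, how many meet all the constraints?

4

A: tree-nut-free, no sesame — keep
B: Whole30-style, tree-nut-free — OK
C: not usable as a leavening; has milk, so not Whole30-style (and 1 more) — out
D: has oats, so not Whole30-style; has hazelnut, so not tree-nut-free — out
E: works as a leavening, no fish, no sesame — OK
F: has anchovy, so not fish-free; has tahini, so not sesame-free — no
G: has sesame seed, so not sesame-free — reject
H: all constraints satisfied — OK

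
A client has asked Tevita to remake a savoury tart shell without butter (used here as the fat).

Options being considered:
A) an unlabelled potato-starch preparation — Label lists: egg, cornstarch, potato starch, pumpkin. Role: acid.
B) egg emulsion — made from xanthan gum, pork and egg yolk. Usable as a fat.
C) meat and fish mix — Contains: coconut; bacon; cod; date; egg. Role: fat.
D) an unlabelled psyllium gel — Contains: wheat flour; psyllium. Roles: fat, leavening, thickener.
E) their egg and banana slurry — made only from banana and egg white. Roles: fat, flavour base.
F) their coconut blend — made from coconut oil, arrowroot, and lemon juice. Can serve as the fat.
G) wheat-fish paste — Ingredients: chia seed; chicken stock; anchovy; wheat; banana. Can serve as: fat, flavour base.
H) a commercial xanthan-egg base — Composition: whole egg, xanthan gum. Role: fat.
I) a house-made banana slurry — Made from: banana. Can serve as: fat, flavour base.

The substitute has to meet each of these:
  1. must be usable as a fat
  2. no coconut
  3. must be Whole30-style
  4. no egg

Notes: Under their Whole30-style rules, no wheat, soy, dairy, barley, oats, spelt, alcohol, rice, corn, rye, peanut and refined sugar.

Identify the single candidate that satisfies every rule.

I

A: not usable as a fat; has cornstarch, so not Whole30-style (and 1 more) — no
B: has egg yolk, so not egg-free — no
C: has egg, so not egg-free; has coconut, so not coconut-free — reject
D: has wheat flour, so not Whole30-style — no
E: has egg white, so not egg-free — reject
F: has coconut oil, so not coconut-free — reject
G: has wheat, so not Whole30-style — out
H: has whole egg, so not egg-free — no
I: every rule checks out — keep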